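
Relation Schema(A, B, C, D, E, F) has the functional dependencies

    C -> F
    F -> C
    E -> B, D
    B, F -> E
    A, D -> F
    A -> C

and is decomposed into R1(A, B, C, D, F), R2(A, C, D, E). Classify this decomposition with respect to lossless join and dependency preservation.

lossy and not dependency-preserving

Lossless test: (A, C, D)⁺ = {A, C, D, F}, which is a superkey of neither fragment — lossy.
Dependency preservation: the restricted closure of {E} across the fragments never reaches {B, D}, so E → B, D cannot be enforced without a join — not preserved.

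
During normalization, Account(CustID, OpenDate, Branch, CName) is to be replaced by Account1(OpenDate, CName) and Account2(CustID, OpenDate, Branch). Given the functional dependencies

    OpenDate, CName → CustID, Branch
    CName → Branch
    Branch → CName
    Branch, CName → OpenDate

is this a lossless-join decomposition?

Common attributes: Account1 ∩ Account2 = {OpenDate}.
No dependency enlarges {OpenDate}, so (OpenDate)⁺ = {OpenDate}.
The closure contains neither all of Account1 = {OpenDate, CName} nor all of Account2 = {CustID, OpenDate, Branch}, so the common attributes are not a superkey of either fragment. The join is lossy.

No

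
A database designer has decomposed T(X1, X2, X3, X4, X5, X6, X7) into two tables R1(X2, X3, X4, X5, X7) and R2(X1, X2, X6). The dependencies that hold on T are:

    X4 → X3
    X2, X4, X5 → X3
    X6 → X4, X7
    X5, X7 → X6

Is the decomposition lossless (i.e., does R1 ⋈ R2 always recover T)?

No

Common attributes: R1 ∩ R2 = {X2}.
No dependency enlarges {X2}, so (X2)⁺ = {X2}.
The closure contains neither all of R1 = {X2, X3, X4, X5, X7} nor all of R2 = {X1, X2, X6}, so the common attributes are not a superkey of either fragment. The join is lossy.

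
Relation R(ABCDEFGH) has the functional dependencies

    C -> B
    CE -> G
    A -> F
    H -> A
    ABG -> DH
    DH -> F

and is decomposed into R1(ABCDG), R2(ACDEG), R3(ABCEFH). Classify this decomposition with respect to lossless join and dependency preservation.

Lossless test (chase): Rows 1 and 2 agree on C; apply C→B and equate their B entries. Rows 2 and 3 agree on CE; apply CE→G and equate their G entries. Rows 1 and 2 agree on A; apply A→F and equate their F entries. Rows 1 and 3 agree on A; apply A→F and equate their F entries. Rows 1 and 2 agree on ABG; apply ABG→DH and equate their DH entries. Rows 1 and 3 agree on ABG; apply ABG→DH and equate their DH entries. Row 2 is now all distinguished symbols — the join is lossless.
Dependency preservation: the restricted closure of {ABG} across the fragments never reaches {DH}, so ABG → DH cannot be enforced without a join — not preserved.

lossless but not dependency-preserving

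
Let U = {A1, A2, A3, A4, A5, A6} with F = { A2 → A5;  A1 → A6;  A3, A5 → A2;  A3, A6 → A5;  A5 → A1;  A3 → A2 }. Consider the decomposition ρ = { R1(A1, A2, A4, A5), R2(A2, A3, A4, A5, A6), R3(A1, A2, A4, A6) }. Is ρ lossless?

Yes

Chase test. Columns are A1, A2, A3, A4, A5, A6; row i has aⱼ where attribute j ∈ Ri, else bᵢⱼ.
Initial tableau (one row per fragment):
  row 1: a1 a2 b13 a4 a5 b16
  row 2: b21 a2 a3 a4 a5 a6
  row 3: a1 a2 b33 a4 b35 a6
Rows 1 and 3 agree on A2; apply A2→A5 and equate their A5 entries.
Rows 1 and 3 agree on A1; apply A1→A6 and equate their A6 entries.
Rows 1 and 2 agree on A5; apply A5→A1 and equate their A1 entries.
Row 2 is now all distinguished symbols — the join is lossless.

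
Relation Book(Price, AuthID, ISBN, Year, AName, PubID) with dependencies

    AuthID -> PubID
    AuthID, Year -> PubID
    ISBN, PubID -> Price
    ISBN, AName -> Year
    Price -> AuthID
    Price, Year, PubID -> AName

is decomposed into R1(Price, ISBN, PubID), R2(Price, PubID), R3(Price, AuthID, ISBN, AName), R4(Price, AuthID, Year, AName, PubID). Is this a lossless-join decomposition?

No

Chase test. Columns are Price, AuthID, ISBN, Year, AName, PubID; row i has aⱼ where attribute j ∈ Ri, else bᵢⱼ.
Initial tableau (one row per fragment):
  row 1: a1 b12 a3 b14 b15 a6
  row 2: a1 b22 b23 b24 b25 a6
  row 3: a1 a2 a3 b34 a5 b36
  row 4: a1 a2 b43 a4 a5 a6
Rows 3 and 4 agree on AuthID; apply AuthID→PubID and equate their PubID entries.
Rows 1 and 2 agree on Price; apply Price→AuthID and equate their AuthID entries.
Rows 1 and 3 agree on Price; apply Price→AuthID and equate their AuthID entries.
No row becomes fully distinguished — the join is lossy.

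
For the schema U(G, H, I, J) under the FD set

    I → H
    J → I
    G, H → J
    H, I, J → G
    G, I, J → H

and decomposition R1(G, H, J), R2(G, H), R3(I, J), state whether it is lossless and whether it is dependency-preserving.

lossless but not dependency-preserving

Lossless test (chase): Rows 1 and 3 agree on J; apply J→I and equate their I entries. Rows 1 and 2 agree on G, H; apply G, H→J and equate their J entries. Rows 1 and 3 agree on I; apply I→H and equate their H entries. Rows 1 and 2 agree on J; apply J→I and equate their I entries. Rows 1 and 3 agree on H, I, J; apply H, I, J→G and equate their G entries. Row 1 is now all distinguished symbols — the join is lossless.
Dependency preservation: the restricted closure of {I} across the fragments never reaches {H}, so I → H cannot be enforced without a join — not preserved.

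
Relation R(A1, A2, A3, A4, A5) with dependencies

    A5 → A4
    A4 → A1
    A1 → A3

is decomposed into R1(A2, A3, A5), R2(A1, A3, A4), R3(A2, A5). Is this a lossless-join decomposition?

Chase test. Columns are A1, A2, A3, A4, A5; row i has aⱼ where attribute j ∈ Ri, else bᵢⱼ.
Initial tableau (one row per fragment):
  row 1: b11 a2 a3 b14 a5
  row 2: a1 b22 a3 a4 b25
  row 3: b31 a2 b33 b34 a5
Rows 1 and 3 agree on A5; apply A5→A4 and equate their A4 entries.
Rows 1 and 3 agree on A4; apply A4→A1 and equate their A1 entries.
Rows 1 and 3 agree on A1; apply A1→A3 and equate their A3 entries.
No row becomes fully distinguished — the join is lossy.

No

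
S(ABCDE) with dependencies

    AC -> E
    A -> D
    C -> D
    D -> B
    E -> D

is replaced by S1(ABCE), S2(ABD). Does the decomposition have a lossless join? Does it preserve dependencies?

Lossless test: (AB)⁺ = {ABD}, which contains all of one fragment — lossless.
Dependency preservation: the restricted closure of {C} across the fragments never reaches {D}, so C → D cannot be enforced without a join — not preserved.

lossless but not dependency-preserving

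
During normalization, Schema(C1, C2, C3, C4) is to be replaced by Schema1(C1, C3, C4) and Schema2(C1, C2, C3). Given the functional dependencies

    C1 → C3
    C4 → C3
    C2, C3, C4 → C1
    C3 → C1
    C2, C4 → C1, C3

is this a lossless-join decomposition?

Common attributes: Schema1 ∩ Schema2 = {C1, C3}.
No dependency enlarges {C1, C3}, so (C1, C3)⁺ = {C1, C3}.
The closure contains neither all of Schema1 = {C1, C3, C4} nor all of Schema2 = {C1, C2, C3}, so the common attributes are not a superkey of either fragment. The join is lossy.

No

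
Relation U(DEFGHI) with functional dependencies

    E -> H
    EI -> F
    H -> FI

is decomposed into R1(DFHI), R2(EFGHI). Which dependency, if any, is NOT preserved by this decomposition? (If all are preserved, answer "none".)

E → H lies within R2.
EI → F lies within R2.
H → FI lies within R1.
Every dependency is enforceable on the fragments, so the decomposition is dependency-preserving.

none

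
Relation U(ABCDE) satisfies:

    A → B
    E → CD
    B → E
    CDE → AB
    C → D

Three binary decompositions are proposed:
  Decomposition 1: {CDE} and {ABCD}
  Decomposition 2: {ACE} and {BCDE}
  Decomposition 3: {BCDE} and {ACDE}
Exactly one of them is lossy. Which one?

Decomposition 1

Decomposition 1: common = {CD}, closure = {CD} → lossy.
Decomposition 2: common = {CE}, closure = {ABCDE} → lossless.
Decomposition 3: common = {CDE}, closure = {ABCDE} → lossless.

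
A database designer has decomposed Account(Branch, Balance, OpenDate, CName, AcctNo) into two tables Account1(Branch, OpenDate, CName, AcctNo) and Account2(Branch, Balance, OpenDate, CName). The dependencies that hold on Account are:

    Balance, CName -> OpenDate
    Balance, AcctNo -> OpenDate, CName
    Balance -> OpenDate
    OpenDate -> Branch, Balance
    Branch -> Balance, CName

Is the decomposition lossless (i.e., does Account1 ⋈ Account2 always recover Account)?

Common attributes: Account1 ∩ Account2 = {Branch, OpenDate, CName}.
Closure of {Branch, OpenDate, CName}: OpenDate → Branch, Balance applies, adding Balance. So (Branch, OpenDate, CName)⁺ = {Branch, Balance, OpenDate, CName}.
This closure contains every attribute of Account2, so Account1 ∩ Account2 → Account2. The join is lossless.

Yes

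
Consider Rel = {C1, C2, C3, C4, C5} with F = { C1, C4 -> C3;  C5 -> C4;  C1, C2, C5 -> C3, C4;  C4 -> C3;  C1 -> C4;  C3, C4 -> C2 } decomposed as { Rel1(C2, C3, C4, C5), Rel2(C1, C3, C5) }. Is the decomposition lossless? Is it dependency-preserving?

Lossless test: (C3, C5)⁺ = {C2, C3, C4, C5}, which contains all of one fragment — lossless.
Dependency preservation: the restricted closure of {C1} across the fragments never reaches {C4}, so C1 → C4 cannot be enforced without a join — not preserved.

lossless but not dependency-preserving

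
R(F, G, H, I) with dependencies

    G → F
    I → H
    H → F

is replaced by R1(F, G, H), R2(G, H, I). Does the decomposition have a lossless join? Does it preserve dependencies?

lossless and dependency-preserving

Lossless test: (G, H)⁺ = {F, G, H}, which contains all of one fragment — lossless.
Dependency preservation: every FD's attributes lie within a single fragment, so each can be enforced locally — preserved.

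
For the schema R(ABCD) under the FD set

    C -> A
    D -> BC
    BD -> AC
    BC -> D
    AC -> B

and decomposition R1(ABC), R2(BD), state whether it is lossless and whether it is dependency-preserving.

lossy and not dependency-preserving

Lossless test: (B)⁺ = {B}, which is a superkey of neither fragment — lossy.
Dependency preservation: the restricted closure of {D} across the fragments never reaches {BC}, so D → BC cannot be enforced without a join — not preserved.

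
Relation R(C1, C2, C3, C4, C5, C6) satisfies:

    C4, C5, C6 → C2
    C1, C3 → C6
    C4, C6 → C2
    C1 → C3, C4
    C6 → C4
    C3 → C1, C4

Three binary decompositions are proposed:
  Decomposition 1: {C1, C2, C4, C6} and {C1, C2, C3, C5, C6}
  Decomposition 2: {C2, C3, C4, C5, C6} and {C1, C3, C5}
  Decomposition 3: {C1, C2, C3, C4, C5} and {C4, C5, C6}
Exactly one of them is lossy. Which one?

Decomposition 1: common = {C1, C2, C6}, closure = {C1, C2, C3, C4, C6} → lossless.
Decomposition 2: common = {C3, C5}, closure = {C1, C2, C3, C4, C5, C6} → lossless.
Decomposition 3: common = {C4, C5}, closure = {C4, C5} → lossy.

Decomposition 3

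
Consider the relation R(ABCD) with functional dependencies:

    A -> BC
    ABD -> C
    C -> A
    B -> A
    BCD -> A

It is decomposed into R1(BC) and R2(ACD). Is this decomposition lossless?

Common attributes: R1 ∩ R2 = {C}.
Closure of {C}: C → A applies, adding A; A → BC applies, adding B. So (C)⁺ = {ABC}.
This closure contains every attribute of R1, so R1 ∩ R2 → R1. The join is lossless.

Yes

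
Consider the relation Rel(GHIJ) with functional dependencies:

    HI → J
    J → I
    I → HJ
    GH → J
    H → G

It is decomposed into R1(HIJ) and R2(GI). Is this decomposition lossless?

Common attributes: R1 ∩ R2 = {I}.
Closure of {I}: I → HJ applies, adding HJ; H → G applies, adding G. So (I)⁺ = {GHIJ}.
This closure contains every attribute of R1, so R1 ∩ R2 → R1. The join is lossless.

Yes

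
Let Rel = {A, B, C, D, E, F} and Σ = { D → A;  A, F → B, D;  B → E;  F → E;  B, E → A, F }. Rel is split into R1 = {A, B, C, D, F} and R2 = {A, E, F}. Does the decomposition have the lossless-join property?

Yes

Common attributes: R1 ∩ R2 = {A, F}.
Closure of {A, F}: A, F → B, D applies, adding B, D; B → E applies, adding E. So (A, F)⁺ = {A, B, D, E, F}.
This closure contains every attribute of R2, so R1 ∩ R2 → R2. The join is lossless.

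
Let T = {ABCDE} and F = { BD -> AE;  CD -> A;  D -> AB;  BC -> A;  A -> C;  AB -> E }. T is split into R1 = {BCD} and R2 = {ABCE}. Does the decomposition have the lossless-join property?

Common attributes: R1 ∩ R2 = {BC}.
Closure of {BC}: BC → A applies, adding A; AB → E applies, adding E. So (BC)⁺ = {ABCE}.
This closure contains every attribute of R2, so R1 ∩ R2 → R2. The join is lossless.

Yes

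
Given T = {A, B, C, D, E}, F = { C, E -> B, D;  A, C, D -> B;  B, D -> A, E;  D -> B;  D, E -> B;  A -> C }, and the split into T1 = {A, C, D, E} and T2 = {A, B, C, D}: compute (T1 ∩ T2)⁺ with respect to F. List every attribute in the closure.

A, B, C, D, E

T1 ∩ T2 = {A, C, D}.
A, C, D → B applies, adding B
B, D → A, E applies, adding E
Closure: {A, B, C, D, E}.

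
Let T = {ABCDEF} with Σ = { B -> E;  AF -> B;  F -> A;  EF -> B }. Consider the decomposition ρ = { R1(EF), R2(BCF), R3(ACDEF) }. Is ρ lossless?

Chase test. Columns are ABCDEF; row i has aⱼ where attribute j ∈ Ri, else bᵢⱼ.
Initial tableau (one row per fragment):
  row 1: b11 b12 b13 b14 a5 a6
  row 2: b21 a2 a3 b24 b25 a6
  row 3: a1 b32 a3 a4 a5 a6
Rows 1 and 2 agree on F; apply F→A and equate their A entries.
Rows 1 and 3 agree on F; apply F→A and equate their A entries.
Rows 1 and 3 agree on EF; apply EF→B and equate their B entries.
Rows 1 and 2 agree on AF; apply AF→B and equate their B entries.
Rows 1 and 2 agree on B; apply B→E and equate their E entries.
Row 3 is now all distinguished symbols — the join is lossless.

Yes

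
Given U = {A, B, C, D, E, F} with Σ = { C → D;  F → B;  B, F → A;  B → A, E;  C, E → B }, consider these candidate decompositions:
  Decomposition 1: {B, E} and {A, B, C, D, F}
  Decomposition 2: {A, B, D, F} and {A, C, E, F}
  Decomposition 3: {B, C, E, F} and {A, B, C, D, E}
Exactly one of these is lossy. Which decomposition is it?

Decomposition 1: common = {B}, closure = {A, B, E} → lossless.
Decomposition 2: common = {A, F}, closure = {A, B, E, F} → lossy.
Decomposition 3: common = {B, C, E}, closure = {A, B, C, D, E} → lossless.

Decomposition 2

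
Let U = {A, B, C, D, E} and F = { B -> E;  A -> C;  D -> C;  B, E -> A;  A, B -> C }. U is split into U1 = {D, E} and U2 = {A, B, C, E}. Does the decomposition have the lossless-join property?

No

Common attributes: U1 ∩ U2 = {E}.
No dependency enlarges {E}, so (E)⁺ = {E}.
The closure contains neither all of U1 = {D, E} nor all of U2 = {A, B, C, E}, so the common attributes are not a superkey of either fragment. The join is lossy.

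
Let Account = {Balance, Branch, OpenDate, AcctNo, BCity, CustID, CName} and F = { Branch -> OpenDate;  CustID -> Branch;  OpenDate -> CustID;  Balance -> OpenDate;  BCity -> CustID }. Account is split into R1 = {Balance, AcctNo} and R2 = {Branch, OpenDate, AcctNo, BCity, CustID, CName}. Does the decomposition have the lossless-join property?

No

Common attributes: R1 ∩ R2 = {AcctNo}.
No dependency enlarges {AcctNo}, so (AcctNo)⁺ = {AcctNo}.
The closure contains neither all of R1 = {Balance, AcctNo} nor all of R2 = {Branch, OpenDate, AcctNo, BCity, CustID, CName}, so the common attributes are not a superkey of either fragment. The join is lossy.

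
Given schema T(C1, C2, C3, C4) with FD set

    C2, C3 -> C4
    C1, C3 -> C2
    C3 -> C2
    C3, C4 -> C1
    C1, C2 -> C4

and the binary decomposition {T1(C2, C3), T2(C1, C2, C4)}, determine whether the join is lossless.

Common attributes: T1 ∩ T2 = {C2}.
No dependency enlarges {C2}, so (C2)⁺ = {C2}.
The closure contains neither all of T1 = {C2, C3} nor all of T2 = {C1, C2, C4}, so the common attributes are not a superkey of either fragment. The join is lossy.

No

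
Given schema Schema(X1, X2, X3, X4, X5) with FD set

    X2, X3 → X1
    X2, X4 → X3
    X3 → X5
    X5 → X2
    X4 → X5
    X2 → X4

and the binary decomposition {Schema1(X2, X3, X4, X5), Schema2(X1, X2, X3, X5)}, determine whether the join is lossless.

Yes

Common attributes: Schema1 ∩ Schema2 = {X2, X3, X5}.
Closure of {X2, X3, X5}: X2, X3 → X1 applies, adding X1; X2 → X4 applies, adding X4. So (X2, X3, X5)⁺ = {X1, X2, X3, X4, X5}.
This closure contains every attribute of Schema1, so Schema1 ∩ Schema2 → Schema1. The join is lossless.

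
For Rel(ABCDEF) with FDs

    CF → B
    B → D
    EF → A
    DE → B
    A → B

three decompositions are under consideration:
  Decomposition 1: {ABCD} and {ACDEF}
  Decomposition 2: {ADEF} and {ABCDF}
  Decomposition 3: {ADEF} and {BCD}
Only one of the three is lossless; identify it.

Decomposition 1

Decomposition 1: common = {ACD}, closure = {ABCD} → lossless.
Decomposition 2: common = {ADF}, closure = {ABDF} → lossy.
Decomposition 3: common = {D}, closure = {D} → lossy.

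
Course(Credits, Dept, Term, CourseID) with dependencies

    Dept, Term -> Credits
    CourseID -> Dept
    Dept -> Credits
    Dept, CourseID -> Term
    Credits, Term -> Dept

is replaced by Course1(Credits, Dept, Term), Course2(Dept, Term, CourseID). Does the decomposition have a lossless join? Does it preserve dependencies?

Lossless test: (Dept, Term)⁺ = {Credits, Dept, Term}, which contains all of one fragment — lossless.
Dependency preservation: every FD's attributes lie within a single fragment, so each can be enforced locally — preserved.

lossless and dependency-preserving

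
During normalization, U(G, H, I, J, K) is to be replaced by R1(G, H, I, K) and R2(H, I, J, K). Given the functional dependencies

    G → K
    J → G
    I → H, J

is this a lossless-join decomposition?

Common attributes: R1 ∩ R2 = {H, I, K}.
Closure of {H, I, K}: I → H, J applies, adding J; J → G applies, adding G. So (H, I, K)⁺ = {G, H, I, J, K}.
This closure contains every attribute of R1, so R1 ∩ R2 → R1. The join is lossless.

Yes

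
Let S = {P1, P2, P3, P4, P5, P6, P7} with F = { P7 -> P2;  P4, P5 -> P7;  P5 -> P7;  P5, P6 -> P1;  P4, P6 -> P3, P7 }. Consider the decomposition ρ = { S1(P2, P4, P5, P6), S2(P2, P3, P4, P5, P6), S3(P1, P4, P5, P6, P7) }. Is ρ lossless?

Chase test. Columns are P1, P2, P3, P4, P5, P6, P7; row i has aⱼ where attribute j ∈ Si, else bᵢⱼ.
Initial tableau (one row per fragment):
  row 1: b11 a2 b13 a4 a5 a6 b17
  row 2: b21 a2 a3 a4 a5 a6 b27
  row 3: a1 b32 b33 a4 a5 a6 a7
Rows 1 and 2 agree on P4, P5; apply P4, P5→P7 and equate their P7 entries.
Rows 1 and 3 agree on P4, P5; apply P4, P5→P7 and equate their P7 entries.
Rows 1 and 2 agree on P5, P6; apply P5, P6→P1 and equate their P1 entries.
Rows 1 and 3 agree on P5, P6; apply P5, P6→P1 and equate their P1 entries.
Rows 1 and 2 agree on P4, P6; apply P4, P6→P3, P7 and equate their P3, P7 entries.
Rows 1 and 3 agree on P4, P6; apply P4, P6→P3, P7 and equate their P3, P7 entries.
Rows 1 and 3 agree on P7; apply P7→P2 and equate their P2 entries.
Row 1 is now all distinguished symbols — the join is lossless.

Yes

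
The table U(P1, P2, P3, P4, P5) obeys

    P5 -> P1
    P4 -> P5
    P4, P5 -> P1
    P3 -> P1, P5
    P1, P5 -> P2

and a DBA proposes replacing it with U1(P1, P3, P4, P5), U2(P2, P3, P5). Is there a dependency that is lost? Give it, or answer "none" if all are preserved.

P5 → P1 lies within U1.
P4 → P5 lies within U1.
P4, P5 → P1 lies within U1.
P3 → P1, P5 lies within U1.
P1, P5 → P2: restricted closure across fragments reaches P2.
Every dependency is enforceable on the fragments, so the decomposition is dependency-preserving.

none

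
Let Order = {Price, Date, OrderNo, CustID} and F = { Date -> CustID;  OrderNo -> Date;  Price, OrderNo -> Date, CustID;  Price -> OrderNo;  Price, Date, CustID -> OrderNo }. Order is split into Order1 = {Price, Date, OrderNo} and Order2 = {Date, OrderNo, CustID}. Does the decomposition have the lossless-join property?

Yes

Common attributes: Order1 ∩ Order2 = {Date, OrderNo}.
Closure of {Date, OrderNo}: Date → CustID applies, adding CustID. So (Date, OrderNo)⁺ = {Date, OrderNo, CustID}.
This closure contains every attribute of Order2, so Order1 ∩ Order2 → Order2. The join is lossless.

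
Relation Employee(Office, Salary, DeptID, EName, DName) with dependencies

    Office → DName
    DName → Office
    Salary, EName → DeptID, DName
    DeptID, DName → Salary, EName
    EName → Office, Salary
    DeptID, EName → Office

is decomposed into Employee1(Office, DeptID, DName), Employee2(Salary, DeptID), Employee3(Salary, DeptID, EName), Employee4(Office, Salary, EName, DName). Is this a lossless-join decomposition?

Yes

Chase test. Columns are Office, Salary, DeptID, EName, DName; row i has aⱼ where attribute j ∈ Employeei, else bᵢⱼ.
Initial tableau (one row per fragment):
  row 1: a1 b12 a3 b14 a5
  row 2: b21 a2 a3 b24 b25
  row 3: b31 a2 a3 a4 b35
  row 4: a1 a2 b43 a4 a5
Rows 3 and 4 agree on Salary, EName; apply Salary, EName→DeptID, DName and equate their DeptID, DName entries.
Rows 1 and 3 agree on DeptID, DName; apply DeptID, DName→Salary, EName and equate their Salary, EName entries.
Rows 1 and 3 agree on EName; apply EName→Office, Salary and equate their Office, Salary entries.
Row 1 is now all distinguished symbols — the join is lossless.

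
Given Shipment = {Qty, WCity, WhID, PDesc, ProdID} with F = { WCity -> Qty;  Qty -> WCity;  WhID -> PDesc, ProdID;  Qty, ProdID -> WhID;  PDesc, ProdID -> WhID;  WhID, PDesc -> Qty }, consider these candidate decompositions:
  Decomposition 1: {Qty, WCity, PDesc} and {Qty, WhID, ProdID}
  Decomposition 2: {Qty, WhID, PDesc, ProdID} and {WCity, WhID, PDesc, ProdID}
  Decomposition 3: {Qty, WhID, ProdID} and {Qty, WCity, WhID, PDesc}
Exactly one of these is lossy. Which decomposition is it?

Decomposition 1

Decomposition 1: common = {Qty}, closure = {Qty, WCity} → lossy.
Decomposition 2: common = {WhID, PDesc, ProdID}, closure = {Qty, WCity, WhID, PDesc, ProdID} → lossless.
Decomposition 3: common = {Qty, WhID}, closure = {Qty, WCity, WhID, PDesc, ProdID} → lossless.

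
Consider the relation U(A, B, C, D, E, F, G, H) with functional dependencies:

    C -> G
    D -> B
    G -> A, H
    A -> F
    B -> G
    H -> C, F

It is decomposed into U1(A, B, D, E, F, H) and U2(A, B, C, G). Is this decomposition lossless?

Yes

Common attributes: U1 ∩ U2 = {A, B}.
Closure of {A, B}: A → F applies, adding F; B → G applies, adding G; G → A, H applies, adding H; H → C, F applies, adding C. So (A, B)⁺ = {A, B, C, F, G, H}.
This closure contains every attribute of U2, so U1 ∩ U2 → U2. The join is lossless.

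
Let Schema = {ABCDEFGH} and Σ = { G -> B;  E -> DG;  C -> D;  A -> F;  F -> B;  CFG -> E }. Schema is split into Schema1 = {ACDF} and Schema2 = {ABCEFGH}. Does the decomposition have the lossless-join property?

Common attributes: Schema1 ∩ Schema2 = {ACF}.
Closure of {ACF}: C → D applies, adding D; F → B applies, adding B. So (ACF)⁺ = {ABCDF}.
This closure contains every attribute of Schema1, so Schema1 ∩ Schema2 → Schema1. The join is lossless.

Yes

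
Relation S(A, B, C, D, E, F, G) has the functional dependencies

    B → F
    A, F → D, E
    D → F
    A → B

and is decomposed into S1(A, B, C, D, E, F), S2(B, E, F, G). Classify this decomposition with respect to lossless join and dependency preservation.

lossy but dependency-preserving

Lossless test: (B, E, F)⁺ = {B, E, F}, which is a superkey of neither fragment — lossy.
Dependency preservation: every FD's attributes lie within a single fragment, so each can be enforced locally — preserved.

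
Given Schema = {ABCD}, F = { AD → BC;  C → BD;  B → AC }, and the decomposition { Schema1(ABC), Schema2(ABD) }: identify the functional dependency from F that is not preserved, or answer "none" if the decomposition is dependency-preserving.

AD → BC: restricted closure across fragments reaches BC.
C → BD: restricted closure across fragments reaches BD.
B → AC lies within Schema1.
Every dependency is enforceable on the fragments, so the decomposition is dependency-preserving.

none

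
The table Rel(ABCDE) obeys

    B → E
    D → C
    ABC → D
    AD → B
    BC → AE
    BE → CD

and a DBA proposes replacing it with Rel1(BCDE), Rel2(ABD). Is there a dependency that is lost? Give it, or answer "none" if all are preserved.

B → E lies within Rel1.
D → C lies within Rel1.
ABC → D: restricted closure across fragments reaches D.
AD → B lies within Rel2.
BC → AE: restricted closure across fragments reaches AE.
BE → CD lies within Rel1.
Every dependency is enforceable on the fragments, so the decomposition is dependency-preserving.

none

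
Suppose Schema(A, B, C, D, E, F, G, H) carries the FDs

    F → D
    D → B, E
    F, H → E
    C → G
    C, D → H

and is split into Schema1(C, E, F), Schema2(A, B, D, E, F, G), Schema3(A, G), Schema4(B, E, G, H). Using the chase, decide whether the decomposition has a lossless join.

Chase test. Columns are A, B, C, D, E, F, G, H; row i has aⱼ where attribute j ∈ Schemai, else bᵢⱼ.
Initial tableau (one row per fragment):
  row 1: b11 b12 a3 b14 a5 a6 b17 b18
  row 2: a1 a2 b23 a4 a5 a6 a7 b28
  row 3: a1 b32 b33 b34 b35 b36 a7 b38
  row 4: b41 a2 b43 b44 a5 b46 a7 a8
Rows 1 and 2 agree on F; apply F→D and equate their D entries.
Rows 1 and 2 agree on D; apply D→B, E and equate their B, E entries.
No row becomes fully distinguished — the join is lossy.

No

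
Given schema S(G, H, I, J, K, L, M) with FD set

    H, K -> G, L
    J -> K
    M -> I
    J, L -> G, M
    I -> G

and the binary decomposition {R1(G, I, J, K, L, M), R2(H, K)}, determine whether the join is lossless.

Common attributes: R1 ∩ R2 = {K}.
No dependency enlarges {K}, so (K)⁺ = {K}.
The closure contains neither all of R1 = {G, I, J, K, L, M} nor all of R2 = {H, K}, so the common attributes are not a superkey of either fragment. The join is lossy.

No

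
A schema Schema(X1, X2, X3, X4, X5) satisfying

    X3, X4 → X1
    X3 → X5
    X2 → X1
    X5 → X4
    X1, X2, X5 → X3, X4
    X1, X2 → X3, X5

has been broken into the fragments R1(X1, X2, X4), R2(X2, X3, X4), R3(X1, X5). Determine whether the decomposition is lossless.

No

Chase test. Columns are X1, X2, X3, X4, X5; row i has aⱼ where attribute j ∈ Ri, else bᵢⱼ.
Initial tableau (one row per fragment):
  row 1: a1 a2 b13 a4 b15
  row 2: b21 a2 a3 a4 b25
  row 3: a1 b32 b33 b34 a5
Rows 1 and 2 agree on X2; apply X2→X1 and equate their X1 entries.
Rows 1 and 2 agree on X1, X2; apply X1, X2→X3, X5 and equate their X3, X5 entries.
No row becomes fully distinguished — the join is lossy.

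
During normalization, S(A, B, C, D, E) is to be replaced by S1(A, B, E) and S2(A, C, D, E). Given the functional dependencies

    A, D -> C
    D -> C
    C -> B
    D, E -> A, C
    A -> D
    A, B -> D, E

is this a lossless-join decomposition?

Common attributes: S1 ∩ S2 = {A, E}.
Closure of {A, E}: A → D applies, adding D; A, D → C applies, adding C; C → B applies, adding B. So (A, E)⁺ = {A, B, C, D, E}.
This closure contains every attribute of S1, so S1 ∩ S2 → S1. The join is lossless.

Yes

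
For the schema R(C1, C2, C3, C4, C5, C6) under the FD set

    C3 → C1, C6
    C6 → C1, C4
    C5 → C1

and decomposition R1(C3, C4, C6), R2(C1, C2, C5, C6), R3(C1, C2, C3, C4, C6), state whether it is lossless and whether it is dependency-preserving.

lossy but dependency-preserving

Lossless test (chase): Rows 1 and 3 agree on C3; apply C3→C1, C6 and equate their C1, C6 entries. Rows 1 and 2 agree on C6; apply C6→C1, C4 and equate their C1, C4 entries. No row becomes fully distinguished — the join is lossy.
Dependency preservation: every FD's attributes lie within a single fragment, so each can be enforced locally — preserved.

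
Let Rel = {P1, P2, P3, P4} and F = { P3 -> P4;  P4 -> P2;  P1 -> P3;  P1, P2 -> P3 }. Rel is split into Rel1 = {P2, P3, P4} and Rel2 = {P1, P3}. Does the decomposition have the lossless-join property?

Common attributes: Rel1 ∩ Rel2 = {P3}.
Closure of {P3}: P3 → P4 applies, adding P4; P4 → P2 applies, adding P2. So (P3)⁺ = {P2, P3, P4}.
This closure contains every attribute of Rel1, so Rel1 ∩ Rel2 → Rel1. The join is lossless.

Yes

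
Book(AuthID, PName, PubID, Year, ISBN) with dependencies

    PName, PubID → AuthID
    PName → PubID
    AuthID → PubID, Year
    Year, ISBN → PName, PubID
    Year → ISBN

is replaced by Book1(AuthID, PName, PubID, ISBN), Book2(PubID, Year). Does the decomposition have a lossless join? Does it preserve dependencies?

lossy and not dependency-preserving

Lossless test: (PubID)⁺ = {PubID}, which is a superkey of neither fragment — lossy.
Dependency preservation: the restricted closure of {AuthID} across the fragments never reaches {PubID, Year}, so AuthID → PubID, Year cannot be enforced without a join — not preserved.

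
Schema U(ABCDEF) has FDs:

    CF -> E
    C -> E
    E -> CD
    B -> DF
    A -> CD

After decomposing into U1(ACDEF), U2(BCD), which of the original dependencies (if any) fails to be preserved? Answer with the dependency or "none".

Check B → DF: no single fragment contains all of {BDF}, and the restricted closure of {B} across the fragments never reaches {DF}.
CF → E is preserved.
C → E is preserved.
E → CD is preserved.
A → CD is preserved.

B -> DF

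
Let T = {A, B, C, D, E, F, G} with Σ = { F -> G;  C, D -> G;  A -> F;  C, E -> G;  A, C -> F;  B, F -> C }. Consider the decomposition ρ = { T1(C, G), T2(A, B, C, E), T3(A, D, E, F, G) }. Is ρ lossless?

Chase test. Columns are A, B, C, D, E, F, G; row i has aⱼ where attribute j ∈ Ti, else bᵢⱼ.
Initial tableau (one row per fragment):
  row 1: b11 b12 a3 b14 b15 b16 a7
  row 2: a1 a2 a3 b24 a5 b26 b27
  row 3: a1 b32 b33 a4 a5 a6 a7
Rows 2 and 3 agree on A; apply A→F and equate their F entries.
Rows 2 and 3 agree on F; apply F→G and equate their G entries.
No row becomes fully distinguished — the join is lossy.

No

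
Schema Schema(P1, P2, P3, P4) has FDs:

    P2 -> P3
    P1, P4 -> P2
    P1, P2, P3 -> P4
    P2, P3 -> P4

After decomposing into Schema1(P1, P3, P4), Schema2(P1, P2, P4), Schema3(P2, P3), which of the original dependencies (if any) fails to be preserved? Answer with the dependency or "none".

none

P2 → P3 lies within Schema3.
P1, P4 → P2 lies within Schema2.
P1, P2, P3 → P4: restricted closure across fragments reaches P4.
P2, P3 → P4: restricted closure across fragments reaches P4.
Every dependency is enforceable on the fragments, so the decomposition is dependency-preserving.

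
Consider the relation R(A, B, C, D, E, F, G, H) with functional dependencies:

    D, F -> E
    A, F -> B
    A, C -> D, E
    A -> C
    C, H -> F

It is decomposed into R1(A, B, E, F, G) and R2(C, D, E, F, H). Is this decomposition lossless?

No

Common attributes: R1 ∩ R2 = {E, F}.
No dependency enlarges {E, F}, so (E, F)⁺ = {E, F}.
The closure contains neither all of R1 = {A, B, E, F, G} nor all of R2 = {C, D, E, F, H}, so the common attributes are not a superkey of either fragment. The join is lossy.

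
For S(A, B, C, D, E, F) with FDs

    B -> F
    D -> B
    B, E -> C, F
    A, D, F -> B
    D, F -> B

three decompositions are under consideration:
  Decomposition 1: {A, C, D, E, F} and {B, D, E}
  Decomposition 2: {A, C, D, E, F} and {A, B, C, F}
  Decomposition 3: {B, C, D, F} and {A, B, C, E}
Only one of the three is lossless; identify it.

Decomposition 1: common = {D, E}, closure = {B, C, D, E, F} → lossless.
Decomposition 2: common = {A, C, F}, closure = {A, C, F} → lossy.
Decomposition 3: common = {B, C}, closure = {B, C, F} → lossy.

Decomposition 1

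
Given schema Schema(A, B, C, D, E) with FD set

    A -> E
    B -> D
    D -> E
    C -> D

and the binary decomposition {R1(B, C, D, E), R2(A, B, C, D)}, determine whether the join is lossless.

Common attributes: R1 ∩ R2 = {B, C, D}.
Closure of {B, C, D}: D → E applies, adding E. So (B, C, D)⁺ = {B, C, D, E}.
This closure contains every attribute of R1, so R1 ∩ R2 → R1. The join is lossless.

Yes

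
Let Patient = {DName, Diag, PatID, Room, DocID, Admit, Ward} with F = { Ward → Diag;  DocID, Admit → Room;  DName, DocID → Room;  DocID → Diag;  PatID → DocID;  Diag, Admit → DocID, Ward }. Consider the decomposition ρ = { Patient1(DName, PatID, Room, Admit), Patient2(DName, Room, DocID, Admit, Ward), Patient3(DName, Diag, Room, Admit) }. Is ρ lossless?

Chase test. Columns are DName, Diag, PatID, Room, DocID, Admit, Ward; row i has aⱼ where attribute j ∈ Patienti, else bᵢⱼ.
Initial tableau (one row per fragment):
  row 1: a1 b12 a3 a4 b15 a6 b17
  row 2: a1 b22 b23 a4 a5 a6 a7
  row 3: a1 a2 b33 a4 b35 a6 b37
No row becomes fully distinguished — the join is lossy.

No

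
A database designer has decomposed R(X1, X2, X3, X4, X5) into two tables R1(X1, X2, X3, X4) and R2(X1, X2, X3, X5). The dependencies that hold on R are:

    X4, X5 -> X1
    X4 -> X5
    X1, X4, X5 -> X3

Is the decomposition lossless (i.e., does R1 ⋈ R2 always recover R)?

Common attributes: R1 ∩ R2 = {X1, X2, X3}.
No dependency enlarges {X1, X2, X3}, so (X1, X2, X3)⁺ = {X1, X2, X3}.
The closure contains neither all of R1 = {X1, X2, X3, X4} nor all of R2 = {X1, X2, X3, X5}, so the common attributes are not a superkey of either fragment. The join is lossy.

No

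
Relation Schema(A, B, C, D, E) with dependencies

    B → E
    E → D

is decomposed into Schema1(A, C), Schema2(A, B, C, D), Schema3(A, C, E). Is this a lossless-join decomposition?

No

Chase test. Columns are A, B, C, D, E; row i has aⱼ where attribute j ∈ Schemai, else bᵢⱼ.
Initial tableau (one row per fragment):
  row 1: a1 b12 a3 b14 b15
  row 2: a1 a2 a3 a4 b25
  row 3: a1 b32 a3 b34 a5
No row becomes fully distinguished — the join is lossy.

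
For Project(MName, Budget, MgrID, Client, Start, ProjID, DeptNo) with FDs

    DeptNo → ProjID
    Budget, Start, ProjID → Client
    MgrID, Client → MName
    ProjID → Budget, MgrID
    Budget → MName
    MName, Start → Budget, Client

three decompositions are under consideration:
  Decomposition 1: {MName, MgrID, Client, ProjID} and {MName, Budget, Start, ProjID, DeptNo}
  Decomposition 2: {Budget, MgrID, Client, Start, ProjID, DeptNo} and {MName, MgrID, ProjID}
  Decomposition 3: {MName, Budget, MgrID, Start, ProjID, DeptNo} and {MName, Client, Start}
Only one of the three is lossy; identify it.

Decomposition 1

Decomposition 1: common = {MName, ProjID}, closure = {MName, Budget, MgrID, ProjID} → lossy.
Decomposition 2: common = {MgrID, ProjID}, closure = {MName, Budget, MgrID, ProjID} → lossless.
Decomposition 3: common = {MName, Start}, closure = {MName, Budget, Client, Start} → lossless.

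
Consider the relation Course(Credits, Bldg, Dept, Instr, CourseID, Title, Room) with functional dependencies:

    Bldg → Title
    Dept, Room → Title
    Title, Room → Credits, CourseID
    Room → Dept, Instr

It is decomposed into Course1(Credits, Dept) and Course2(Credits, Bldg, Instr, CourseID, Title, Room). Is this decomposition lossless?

No

Common attributes: Course1 ∩ Course2 = {Credits}.
No dependency enlarges {Credits}, so (Credits)⁺ = {Credits}.
The closure contains neither all of Course1 = {Credits, Dept} nor all of Course2 = {Credits, Bldg, Instr, CourseID, Title, Room}, so the common attributes are not a superkey of either fragment. The join is lossy.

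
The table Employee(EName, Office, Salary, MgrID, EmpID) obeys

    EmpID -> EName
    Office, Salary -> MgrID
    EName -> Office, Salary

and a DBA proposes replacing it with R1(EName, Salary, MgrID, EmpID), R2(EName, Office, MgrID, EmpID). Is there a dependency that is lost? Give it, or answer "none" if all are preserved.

Office, Salary -> MgrID

Check Office, Salary → MgrID: no single fragment contains all of {Office, Salary, MgrID}, and the restricted closure of {Office, Salary} across the fragments never reaches {MgrID}.
EmpID → EName is preserved.
EName → Office, Salary is preserved.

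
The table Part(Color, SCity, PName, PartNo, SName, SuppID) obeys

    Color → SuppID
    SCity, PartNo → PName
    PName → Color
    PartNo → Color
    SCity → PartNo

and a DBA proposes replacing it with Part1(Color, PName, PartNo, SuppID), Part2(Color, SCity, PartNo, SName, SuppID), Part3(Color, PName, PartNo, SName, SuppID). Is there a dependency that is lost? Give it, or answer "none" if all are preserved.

SCity, PartNo → PName

Check SCity, PartNo → PName: no single fragment contains all of {SCity, PName, PartNo}, and the restricted closure of {SCity, PartNo} across the fragments never reaches {PName}.
Color → SuppID is preserved.
PName → Color is preserved.
PartNo → Color is preserved.
SCity → PartNo is preserved.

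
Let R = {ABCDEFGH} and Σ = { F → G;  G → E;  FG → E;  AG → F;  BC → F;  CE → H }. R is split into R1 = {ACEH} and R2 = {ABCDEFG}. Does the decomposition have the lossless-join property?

Yes

Common attributes: R1 ∩ R2 = {ACE}.
Closure of {ACE}: CE → H applies, adding H. So (ACE)⁺ = {ACEH}.
This closure contains every attribute of R1, so R1 ∩ R2 → R1. The join is lossless.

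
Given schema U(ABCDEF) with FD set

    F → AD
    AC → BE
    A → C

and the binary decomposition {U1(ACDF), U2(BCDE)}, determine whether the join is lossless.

Common attributes: U1 ∩ U2 = {CD}.
No dependency enlarges {CD}, so (CD)⁺ = {CD}.
The closure contains neither all of U1 = {ACDF} nor all of U2 = {BCDE}, so the common attributes are not a superkey of either fragment. The join is lossy.

No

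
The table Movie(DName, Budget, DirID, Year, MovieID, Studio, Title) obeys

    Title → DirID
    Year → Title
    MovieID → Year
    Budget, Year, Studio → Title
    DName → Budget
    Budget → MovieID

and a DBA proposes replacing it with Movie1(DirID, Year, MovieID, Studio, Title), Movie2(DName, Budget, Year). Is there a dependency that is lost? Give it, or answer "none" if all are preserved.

Budget → MovieID

Check Budget → MovieID: no single fragment contains all of {Budget, MovieID}, and the restricted closure of {Budget} across the fragments never reaches {MovieID}.
Title → DirID is preserved.
Year → Title is preserved.
MovieID → Year is preserved.
Budget, Year, Studio → Title is preserved.
DName → Budget is preserved.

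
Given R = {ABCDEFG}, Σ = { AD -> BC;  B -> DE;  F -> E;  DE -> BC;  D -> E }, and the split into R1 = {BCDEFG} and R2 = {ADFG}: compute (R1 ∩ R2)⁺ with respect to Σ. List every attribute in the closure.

BCDEFG

R1 ∩ R2 = {DFG}.
F → E applies, adding E
DE → BC applies, adding BC
Closure: {BCDEFG}.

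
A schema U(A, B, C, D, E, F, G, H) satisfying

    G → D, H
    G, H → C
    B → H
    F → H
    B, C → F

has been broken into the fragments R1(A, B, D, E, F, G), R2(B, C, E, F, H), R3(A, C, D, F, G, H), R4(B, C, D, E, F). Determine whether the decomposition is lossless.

Yes

Chase test. Columns are A, B, C, D, E, F, G, H; row i has aⱼ where attribute j ∈ Ri, else bᵢⱼ.
Initial tableau (one row per fragment):
  row 1: a1 a2 b13 a4 a5 a6 a7 b18
  row 2: b21 a2 a3 b24 a5 a6 b27 a8
  row 3: a1 b32 a3 a4 b35 a6 a7 a8
  row 4: b41 a2 a3 a4 a5 a6 b47 b48
Rows 1 and 3 agree on G; apply G→D, H and equate their D, H entries.
Rows 1 and 3 agree on G, H; apply G, H→C and equate their C entries.
Rows 1 and 4 agree on B; apply B→H and equate their H entries.
Row 1 is now all distinguished symbols — the join is lossless.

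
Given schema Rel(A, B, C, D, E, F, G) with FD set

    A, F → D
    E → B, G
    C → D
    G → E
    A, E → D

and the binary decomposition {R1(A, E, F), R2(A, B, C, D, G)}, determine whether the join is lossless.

No

Common attributes: R1 ∩ R2 = {A}.
No dependency enlarges {A}, so (A)⁺ = {A}.
The closure contains neither all of R1 = {A, E, F} nor all of R2 = {A, B, C, D, G}, so the common attributes are not a superkey of either fragment. The join is lossy.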